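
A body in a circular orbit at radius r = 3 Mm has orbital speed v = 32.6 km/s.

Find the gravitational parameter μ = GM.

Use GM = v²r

Convert to SI: r = 3 Mm = 3e+06 m; v = 32.6 km/s = 32600 m/s.
For a circular orbit v² = GM/r, so GM = v² · r.
GM = (32600)² · 3e+06 m³/s² ≈ 3.188e+15 m³/s² = 3.188 × 10^15 m³/s².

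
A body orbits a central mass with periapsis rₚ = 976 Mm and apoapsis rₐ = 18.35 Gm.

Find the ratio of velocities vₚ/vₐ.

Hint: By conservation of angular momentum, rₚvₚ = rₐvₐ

Convert to SI: rₚ = 976 Mm = 9.76e+08 m; rₐ = 18.35 Gm = 1.835e+10 m.
Conservation of angular momentum gives rₚvₚ = rₐvₐ, so vₚ/vₐ = rₐ/rₚ.
vₚ/vₐ = 1.835e+10 / 9.76e+08 ≈ 18.8.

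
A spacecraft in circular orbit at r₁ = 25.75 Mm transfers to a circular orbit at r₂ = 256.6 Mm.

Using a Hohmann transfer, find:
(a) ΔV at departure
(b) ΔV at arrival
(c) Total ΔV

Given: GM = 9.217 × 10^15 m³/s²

Convert to SI: r₁ = 25.75 Mm = 2.575e+07 m; r₂ = 256.6 Mm = 2.566e+08 m.
Transfer semi-major axis: a_t = (r₁ + r₂)/2 = (2.575e+07 + 2.566e+08)/2 = 1.41175e+08 m.
Circular speeds: v₁ = √(GM/r₁) = 18919.3 m/s, v₂ = √(GM/r₂) = 5993.31 m/s.
Transfer speeds (vis-viva v² = GM(2/r − 1/a_t)): v₁ᵗ = 25506.8 m/s, v₂ᵗ = 2559.62 m/s.
(a) ΔV₁ = |v₁ᵗ − v₁| ≈ 6587 m/s = 6.587 km/s.
(b) ΔV₂ = |v₂ − v₂ᵗ| ≈ 3434 m/s = 3.434 km/s.
(c) ΔV_total = ΔV₁ + ΔV₂ ≈ 1.002e+04 m/s = 10.02 km/s.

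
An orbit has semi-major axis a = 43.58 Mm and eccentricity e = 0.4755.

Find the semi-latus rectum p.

Convert to SI: a = 43.58 Mm = 4.358e+07 m.
p = a (1 − e²).
p = 4.358e+07 · (1 − (0.4755)²) = 4.358e+07 · 0.7739 ≈ 3.373e+07 m = 33.73 Mm.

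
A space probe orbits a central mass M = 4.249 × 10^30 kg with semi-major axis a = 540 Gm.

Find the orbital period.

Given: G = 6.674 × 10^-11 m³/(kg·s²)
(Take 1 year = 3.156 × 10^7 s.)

Convert to SI: a = 540 Gm = 5.4e+11 m.
GM = G · M = 6.674e-11 · 4.249e+30 = 2.83578e+20 m³/s².
Kepler's third law: T = 2π √(a³ / GM).
Substituting a = 5.4e+11 m and GM = 2.83578e+20 m³/s²:
T = 2π √((5.4e+11)³ / 2.83578e+20) s
T ≈ 1.481e+08 s = 4.691 years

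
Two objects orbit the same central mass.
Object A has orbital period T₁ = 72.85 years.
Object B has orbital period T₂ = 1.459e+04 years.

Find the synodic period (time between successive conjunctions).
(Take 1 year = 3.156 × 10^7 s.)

Convert to SI: T₁ = 72.85 years = 2.29915e+09 s; T₂ = 1.459e+04 years = 4.6046e+11 s.
T_syn = |T₁ · T₂ / (T₁ − T₂)|.
T_syn = |2.29915e+09 · 4.6046e+11 / (2.29915e+09 − 4.6046e+11)| s ≈ 2.311e+09 s = 73.22 years.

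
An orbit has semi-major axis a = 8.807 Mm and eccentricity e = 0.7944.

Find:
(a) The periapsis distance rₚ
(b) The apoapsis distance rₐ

Convert to SI: a = 8.807 Mm = 8.807e+06 m.
(a) rₚ = a(1 − e) = 8.807e+06 · (1 − 0.7944) = 8.807e+06 · 0.2056 ≈ 1.811e+06 m = 1.811 Mm.
(b) rₐ = a(1 + e) = 8.807e+06 · (1 + 0.7944) = 8.807e+06 · 1.7944 ≈ 1.58e+07 m = 15.8 Mm.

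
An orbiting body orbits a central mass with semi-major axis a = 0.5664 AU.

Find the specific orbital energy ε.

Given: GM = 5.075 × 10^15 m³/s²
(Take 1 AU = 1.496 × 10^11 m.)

Convert to SI: a = 0.5664 AU = 8.47334e+10 m.
ε = −GM / (2a).
ε = −5.075e+15 / (2 · 8.47334e+10) J/kg ≈ -2.995e+04 J/kg = -29.95 kJ/kg.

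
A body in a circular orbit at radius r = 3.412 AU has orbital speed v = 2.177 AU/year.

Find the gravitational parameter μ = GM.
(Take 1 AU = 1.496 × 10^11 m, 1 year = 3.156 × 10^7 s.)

Convert to SI: r = 3.412 AU = 5.10435e+11 m; v = 2.177 AU/year = 10319.4 m/s.
For a circular orbit v² = GM/r, so GM = v² · r.
GM = (10319.4)² · 5.10435e+11 m³/s² ≈ 5.436e+19 m³/s² = 5.436 × 10^19 m³/s².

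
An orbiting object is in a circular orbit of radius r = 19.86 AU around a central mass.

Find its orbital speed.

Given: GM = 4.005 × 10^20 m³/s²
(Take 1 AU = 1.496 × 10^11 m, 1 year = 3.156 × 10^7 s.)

Convert to SI: r = 19.86 AU = 2.97106e+12 m.
For a circular orbit, gravity supplies the centripetal force, so v = √(GM / r).
v = √(4.005e+20 / 2.97106e+12) m/s ≈ 1.161e+04 m/s = 2.449 AU/year.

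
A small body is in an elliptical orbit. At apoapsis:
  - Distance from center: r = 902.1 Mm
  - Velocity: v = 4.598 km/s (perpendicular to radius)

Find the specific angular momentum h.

Convert to SI: r = 902.1 Mm = 9.021e+08 m; v = 4.598 km/s = 4598 m/s.
With v perpendicular to r, h = r · v.
h = 9.021e+08 · 4598 m²/s ≈ 4.148e+12 m²/s.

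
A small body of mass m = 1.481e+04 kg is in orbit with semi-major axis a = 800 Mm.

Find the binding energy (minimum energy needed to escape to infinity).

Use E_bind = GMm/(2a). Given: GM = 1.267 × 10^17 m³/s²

Convert to SI: a = 800 Mm = 8e+08 m.
Total orbital energy is E = −GMm/(2a); binding energy is E_bind = −E = GMm/(2a).
E_bind = 1.267e+17 · 1.481e+04 / (2 · 8e+08) J ≈ 1.173e+12 J = 1.173 TJ.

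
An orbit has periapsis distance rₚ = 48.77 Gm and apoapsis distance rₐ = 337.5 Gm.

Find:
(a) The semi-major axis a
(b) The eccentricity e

Convert to SI: rₚ = 48.77 Gm = 4.877e+10 m; rₐ = 337.5 Gm = 3.375e+11 m.
(a) a = (rₚ + rₐ) / 2 = (4.877e+10 + 3.375e+11) / 2 ≈ 1.931e+11 m = 193.1 Gm.
(b) e = (rₐ − rₚ) / (rₐ + rₚ) = (3.375e+11 − 4.877e+10) / (3.375e+11 + 4.877e+10) ≈ 0.7475.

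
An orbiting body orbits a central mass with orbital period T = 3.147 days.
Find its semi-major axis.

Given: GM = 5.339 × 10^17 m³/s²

Convert to SI: T = 3.147 days = 271901 s.
Invert Kepler's third law: a = (GM · T² / (4π²))^(1/3).
Substituting T = 271901 s and GM = 5.339e+17 m³/s²:
a = (5.339e+17 · (271901)² / (4π²))^(1/3) m
a ≈ 9.999e+08 m = 999.9 Mm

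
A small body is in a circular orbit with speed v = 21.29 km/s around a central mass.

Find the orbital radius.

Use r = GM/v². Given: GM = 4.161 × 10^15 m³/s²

Convert to SI: v = 21.29 km/s = 21290 m/s.
For a circular orbit, v² = GM / r, so r = GM / v².
r = 4.161e+15 / (21290)² m ≈ 9.18e+06 m = 9.18 × 10^6 m.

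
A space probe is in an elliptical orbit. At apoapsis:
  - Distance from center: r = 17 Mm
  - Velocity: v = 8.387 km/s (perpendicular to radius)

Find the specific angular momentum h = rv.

Convert to SI: r = 17 Mm = 1.7e+07 m; v = 8.387 km/s = 8387 m/s.
With v perpendicular to r, h = r · v.
h = 1.7e+07 · 8387 m²/s ≈ 1.426e+11 m²/s.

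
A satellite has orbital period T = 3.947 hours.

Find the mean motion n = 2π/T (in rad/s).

Convert to SI: T = 3.947 hours = 14209.2 s.
n = 2π / T.
n = 2π / 14209.2 s ≈ 0.0004422 rad/s.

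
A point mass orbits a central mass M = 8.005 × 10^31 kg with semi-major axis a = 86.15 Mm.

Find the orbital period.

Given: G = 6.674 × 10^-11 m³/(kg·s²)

Convert to SI: a = 86.15 Mm = 8.615e+07 m.
GM = G · M = 6.674e-11 · 8.005e+31 = 5.34254e+21 m³/s².
Kepler's third law: T = 2π √(a³ / GM).
Substituting a = 8.615e+07 m and GM = 5.34254e+21 m³/s²:
T = 2π √((8.615e+07)³ / 5.34254e+21) s
T ≈ 68.74 s = 1.146 minutes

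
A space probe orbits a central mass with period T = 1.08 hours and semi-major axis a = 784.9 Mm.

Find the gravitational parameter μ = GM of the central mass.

Convert to SI: T = 1.08 hours = 3888 s; a = 784.9 Mm = 7.849e+08 m.
GM = 4π² · a³ / T².
GM = 4π² · (7.849e+08)³ / (3888)² m³/s² ≈ 1.263e+21 m³/s² = 1.263 × 10^21 m³/s².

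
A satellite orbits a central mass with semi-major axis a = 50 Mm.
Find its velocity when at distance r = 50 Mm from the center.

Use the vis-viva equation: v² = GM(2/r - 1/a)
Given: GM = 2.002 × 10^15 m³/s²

Convert to SI: a = 50 Mm = 5e+07 m; r = 50 Mm = 5e+07 m.
Vis-viva: v = √(GM · (2/r − 1/a)).
2/r − 1/a = 2/5e+07 − 1/5e+07 = 2e-08 m⁻¹.
v = √(2.002e+15 · 2e-08) m/s ≈ 6328 m/s = 6.328 km/s.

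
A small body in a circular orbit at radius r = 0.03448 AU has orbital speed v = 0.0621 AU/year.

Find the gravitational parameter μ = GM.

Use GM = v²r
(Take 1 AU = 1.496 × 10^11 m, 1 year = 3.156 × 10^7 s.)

Convert to SI: r = 0.03448 AU = 5.15821e+09 m; v = 0.0621 AU/year = 294.365 m/s.
For a circular orbit v² = GM/r, so GM = v² · r.
GM = (294.365)² · 5.15821e+09 m³/s² ≈ 4.47e+14 m³/s² = 4.47 × 10^14 m³/s².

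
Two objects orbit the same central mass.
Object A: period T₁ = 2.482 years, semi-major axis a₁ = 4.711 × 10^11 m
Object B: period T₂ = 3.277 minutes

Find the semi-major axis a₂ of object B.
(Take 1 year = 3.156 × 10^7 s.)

Convert to SI: T₁ = 2.482 years = 7.83319e+07 s; T₂ = 3.277 minutes = 196.62 s.
Kepler's third law: (T₁/T₂)² = (a₁/a₂)³ ⇒ a₂ = a₁ · (T₂/T₁)^(2/3).
T₂/T₁ = 196.62 / 7.83319e+07 = 2.51009e-06.
a₂ = 4.711e+11 · (2.51009e-06)^(2/3) m ≈ 8.701e+07 m = 8.701 × 10^7 m.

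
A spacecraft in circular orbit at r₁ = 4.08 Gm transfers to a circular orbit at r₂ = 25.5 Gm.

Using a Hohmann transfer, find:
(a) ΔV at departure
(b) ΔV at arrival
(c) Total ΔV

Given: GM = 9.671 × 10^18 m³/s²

Convert to SI: r₁ = 4.08 Gm = 4.08e+09 m; r₂ = 25.5 Gm = 2.55e+10 m.
Transfer semi-major axis: a_t = (r₁ + r₂)/2 = (4.08e+09 + 2.55e+10)/2 = 1.479e+10 m.
Circular speeds: v₁ = √(GM/r₁) = 48686.2 m/s, v₂ = √(GM/r₂) = 19474.5 m/s.
Transfer speeds (vis-viva v² = GM(2/r − 1/a_t)): v₁ᵗ = 63928.1 m/s, v₂ᵗ = 10228.5 m/s.
(a) ΔV₁ = |v₁ᵗ − v₁| ≈ 1.524e+04 m/s = 15.24 km/s.
(b) ΔV₂ = |v₂ − v₂ᵗ| ≈ 9246 m/s = 9.246 km/s.
(c) ΔV_total = ΔV₁ + ΔV₂ ≈ 2.449e+04 m/s = 24.49 km/s.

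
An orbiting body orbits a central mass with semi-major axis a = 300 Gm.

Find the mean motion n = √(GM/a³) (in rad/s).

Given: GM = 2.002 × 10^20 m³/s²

Convert to SI: a = 300 Gm = 3e+11 m.
n = √(GM / a³).
n = √(2.002e+20 / (3e+11)³) rad/s ≈ 8.611e-08 rad/s.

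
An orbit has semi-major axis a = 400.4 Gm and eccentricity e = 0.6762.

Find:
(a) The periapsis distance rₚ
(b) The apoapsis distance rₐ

Convert to SI: a = 400.4 Gm = 4.004e+11 m.
(a) rₚ = a(1 − e) = 4.004e+11 · (1 − 0.6762) = 4.004e+11 · 0.3238 ≈ 1.296e+11 m = 129.6 Gm.
(b) rₐ = a(1 + e) = 4.004e+11 · (1 + 0.6762) = 4.004e+11 · 1.6762 ≈ 6.712e+11 m = 671.2 Gm.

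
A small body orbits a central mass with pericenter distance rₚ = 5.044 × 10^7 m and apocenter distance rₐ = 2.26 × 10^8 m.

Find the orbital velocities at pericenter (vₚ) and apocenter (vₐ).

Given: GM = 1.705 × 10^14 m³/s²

Use the vis-viva equation v² = GM(2/r − 1/a) with a = (rₚ + rₐ)/2 = (5.044e+07 + 2.26e+08)/2 = 1.3822e+08 m.
vₚ = √(GM · (2/rₚ − 1/a)) = √(1.705e+14 · (2/5.044e+07 − 1/1.3822e+08)) m/s ≈ 2351 m/s = 2.351 km/s.
vₐ = √(GM · (2/rₐ − 1/a)) = √(1.705e+14 · (2/2.26e+08 − 1/1.3822e+08)) m/s ≈ 524.7 m/s = 524.7 m/s.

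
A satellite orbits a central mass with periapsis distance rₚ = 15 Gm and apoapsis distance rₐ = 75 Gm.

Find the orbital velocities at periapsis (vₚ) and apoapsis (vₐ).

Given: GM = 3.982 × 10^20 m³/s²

Convert to SI: rₚ = 15 Gm = 1.5e+10 m; rₐ = 75 Gm = 7.5e+10 m.
Use the vis-viva equation v² = GM(2/r − 1/a) with a = (rₚ + rₐ)/2 = (1.5e+10 + 7.5e+10)/2 = 4.5e+10 m.
vₚ = √(GM · (2/rₚ − 1/a)) = √(3.982e+20 · (2/1.5e+10 − 1/4.5e+10)) m/s ≈ 2.103e+05 m/s = 210.3 km/s.
vₐ = √(GM · (2/rₐ − 1/a)) = √(3.982e+20 · (2/7.5e+10 − 1/4.5e+10)) m/s ≈ 4.207e+04 m/s = 42.07 km/s.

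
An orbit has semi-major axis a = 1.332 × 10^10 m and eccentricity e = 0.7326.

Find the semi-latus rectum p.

p = a (1 − e²).
p = 1.332e+10 · (1 − (0.7326)²) = 1.332e+10 · 0.463297 ≈ 6.171e+09 m = 6.171 × 10^9 m.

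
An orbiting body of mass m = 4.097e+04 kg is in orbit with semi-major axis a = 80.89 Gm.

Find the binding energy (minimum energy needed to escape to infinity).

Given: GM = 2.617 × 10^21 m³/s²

Convert to SI: a = 80.89 Gm = 8.089e+10 m.
Total orbital energy is E = −GMm/(2a); binding energy is E_bind = −E = GMm/(2a).
E_bind = 2.617e+21 · 4.097e+04 / (2 · 8.089e+10) J ≈ 6.627e+14 J = 662.7 TJ.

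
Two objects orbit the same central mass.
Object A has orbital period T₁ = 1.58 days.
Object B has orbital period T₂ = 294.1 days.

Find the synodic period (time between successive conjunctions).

Convert to SI: T₁ = 1.58 days = 136512 s; T₂ = 294.1 days = 2.54102e+07 s.
T_syn = |T₁ · T₂ / (T₁ − T₂)|.
T_syn = |136512 · 2.54102e+07 / (136512 − 2.54102e+07)| s ≈ 1.372e+05 s = 1.589 days.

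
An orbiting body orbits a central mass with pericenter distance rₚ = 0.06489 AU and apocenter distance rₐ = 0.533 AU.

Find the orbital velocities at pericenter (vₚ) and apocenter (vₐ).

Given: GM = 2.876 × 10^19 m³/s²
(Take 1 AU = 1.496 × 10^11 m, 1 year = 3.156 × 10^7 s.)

Convert to SI: rₚ = 0.06489 AU = 9.70754e+09 m; rₐ = 0.533 AU = 7.97368e+10 m.
Use the vis-viva equation v² = GM(2/r − 1/a) with a = (rₚ + rₐ)/2 = (9.70754e+09 + 7.97368e+10)/2 = 4.47222e+10 m.
vₚ = √(GM · (2/rₚ − 1/a)) = √(2.876e+19 · (2/9.70754e+09 − 1/4.47222e+10)) m/s ≈ 7.268e+04 m/s = 15.33 AU/year.
vₐ = √(GM · (2/rₐ − 1/a)) = √(2.876e+19 · (2/7.97368e+10 − 1/4.47222e+10)) m/s ≈ 8848 m/s = 1.867 AU/year.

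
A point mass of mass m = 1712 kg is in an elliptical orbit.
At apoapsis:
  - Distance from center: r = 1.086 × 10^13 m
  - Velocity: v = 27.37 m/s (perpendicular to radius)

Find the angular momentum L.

Since v is perpendicular to r, L = m · v · r.
L = 1712 · 27.37 · 1.086e+13 kg·m²/s ≈ 5.089e+17 kg·m²/s.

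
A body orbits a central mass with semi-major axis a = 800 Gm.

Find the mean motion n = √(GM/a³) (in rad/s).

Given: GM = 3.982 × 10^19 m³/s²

Convert to SI: a = 800 Gm = 8e+11 m.
n = √(GM / a³).
n = √(3.982e+19 / (8e+11)³) rad/s ≈ 8.819e-09 rad/s.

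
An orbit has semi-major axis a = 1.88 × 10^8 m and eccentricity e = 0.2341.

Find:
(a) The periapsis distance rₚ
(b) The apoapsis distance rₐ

(a) rₚ = a(1 − e) = 1.88e+08 · (1 − 0.2341) = 1.88e+08 · 0.7659 ≈ 1.44e+08 m = 1.44 × 10^8 m.
(b) rₐ = a(1 + e) = 1.88e+08 · (1 + 0.2341) = 1.88e+08 · 1.2341 ≈ 2.32e+08 m = 2.32 × 10^8 m.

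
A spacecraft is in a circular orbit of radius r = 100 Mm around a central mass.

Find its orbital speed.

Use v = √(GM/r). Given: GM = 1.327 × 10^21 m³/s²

Convert to SI: r = 100 Mm = 1e+08 m.
For a circular orbit, gravity supplies the centripetal force, so v = √(GM / r).
v = √(1.327e+21 / 1e+08) m/s ≈ 3.643e+06 m/s = 3643 km/s.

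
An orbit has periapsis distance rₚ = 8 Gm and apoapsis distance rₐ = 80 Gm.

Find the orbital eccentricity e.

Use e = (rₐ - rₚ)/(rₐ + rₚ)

Convert to SI: rₚ = 8 Gm = 8e+09 m; rₐ = 80 Gm = 8e+10 m.
e = (rₐ − rₚ) / (rₐ + rₚ).
e = (8e+10 − 8e+09) / (8e+10 + 8e+09) = 7.2e+10 / 8.8e+10 ≈ 0.8182.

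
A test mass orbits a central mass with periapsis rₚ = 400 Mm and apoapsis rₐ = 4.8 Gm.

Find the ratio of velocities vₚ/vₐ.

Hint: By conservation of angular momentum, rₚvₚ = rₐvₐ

Convert to SI: rₚ = 400 Mm = 4e+08 m; rₐ = 4.8 Gm = 4.8e+09 m.
Conservation of angular momentum gives rₚvₚ = rₐvₐ, so vₚ/vₐ = rₐ/rₚ.
vₚ/vₐ = 4.8e+09 / 4e+08 ≈ 12.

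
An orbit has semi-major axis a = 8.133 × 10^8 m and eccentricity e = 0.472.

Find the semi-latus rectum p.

p = a (1 − e²).
p = 8.133e+08 · (1 − (0.472)²) = 8.133e+08 · 0.777216 ≈ 6.321e+08 m = 6.321 × 10^8 m.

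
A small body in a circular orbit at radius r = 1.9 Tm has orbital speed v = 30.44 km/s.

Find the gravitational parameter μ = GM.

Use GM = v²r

Convert to SI: r = 1.9 Tm = 1.9e+12 m; v = 30.44 km/s = 30440 m/s.
For a circular orbit v² = GM/r, so GM = v² · r.
GM = (30440)² · 1.9e+12 m³/s² ≈ 1.761e+21 m³/s² = 1.761 × 10^21 m³/s².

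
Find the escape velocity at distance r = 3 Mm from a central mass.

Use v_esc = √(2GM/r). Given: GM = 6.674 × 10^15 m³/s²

Convert to SI: r = 3 Mm = 3e+06 m.
Escape velocity comes from setting total energy to zero: ½v² − GM/r = 0 ⇒ v_esc = √(2GM / r).
v_esc = √(2 · 6.674e+15 / 3e+06) m/s ≈ 6.67e+04 m/s = 66.7 km/s.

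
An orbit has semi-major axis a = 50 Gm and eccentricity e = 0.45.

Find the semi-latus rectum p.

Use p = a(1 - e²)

Convert to SI: a = 50 Gm = 5e+10 m.
p = a (1 − e²).
p = 5e+10 · (1 − (0.45)²) = 5e+10 · 0.7975 ≈ 3.988e+10 m = 39.88 Gm.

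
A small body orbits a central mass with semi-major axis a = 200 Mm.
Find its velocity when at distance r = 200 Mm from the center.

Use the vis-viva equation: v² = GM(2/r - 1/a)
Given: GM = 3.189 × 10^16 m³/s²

Convert to SI: a = 200 Mm = 2e+08 m; r = 200 Mm = 2e+08 m.
Vis-viva: v = √(GM · (2/r − 1/a)).
2/r − 1/a = 2/2e+08 − 1/2e+08 = 5e-09 m⁻¹.
v = √(3.189e+16 · 5e-09) m/s ≈ 1.263e+04 m/s = 12.63 km/s.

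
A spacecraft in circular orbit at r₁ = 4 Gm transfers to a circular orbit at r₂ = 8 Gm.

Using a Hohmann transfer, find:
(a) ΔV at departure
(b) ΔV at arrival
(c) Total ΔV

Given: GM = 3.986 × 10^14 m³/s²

Convert to SI: r₁ = 4 Gm = 4e+09 m; r₂ = 8 Gm = 8e+09 m.
Transfer semi-major axis: a_t = (r₁ + r₂)/2 = (4e+09 + 8e+09)/2 = 6e+09 m.
Circular speeds: v₁ = √(GM/r₁) = 315.674 m/s, v₂ = √(GM/r₂) = 223.215 m/s.
Transfer speeds (vis-viva v² = GM(2/r − 1/a_t)): v₁ᵗ = 364.509 m/s, v₂ᵗ = 182.254 m/s.
(a) ΔV₁ = |v₁ᵗ − v₁| ≈ 48.83 m/s = 48.83 m/s.
(b) ΔV₂ = |v₂ − v₂ᵗ| ≈ 40.96 m/s = 40.96 m/s.
(c) ΔV_total = ΔV₁ + ΔV₂ ≈ 89.8 m/s = 89.8 m/s.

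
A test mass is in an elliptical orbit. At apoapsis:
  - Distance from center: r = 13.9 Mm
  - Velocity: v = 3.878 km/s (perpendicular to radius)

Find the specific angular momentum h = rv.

Convert to SI: r = 13.9 Mm = 1.39e+07 m; v = 3.878 km/s = 3878 m/s.
With v perpendicular to r, h = r · v.
h = 1.39e+07 · 3878 m²/s ≈ 5.39e+10 m²/s.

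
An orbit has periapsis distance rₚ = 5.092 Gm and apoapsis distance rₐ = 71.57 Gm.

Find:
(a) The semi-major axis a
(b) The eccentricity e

Convert to SI: rₚ = 5.092 Gm = 5.092e+09 m; rₐ = 71.57 Gm = 7.157e+10 m.
(a) a = (rₚ + rₐ) / 2 = (5.092e+09 + 7.157e+10) / 2 ≈ 3.833e+10 m = 38.33 Gm.
(b) e = (rₐ − rₚ) / (rₐ + rₚ) = (7.157e+10 − 5.092e+09) / (7.157e+10 + 5.092e+09) ≈ 0.8672.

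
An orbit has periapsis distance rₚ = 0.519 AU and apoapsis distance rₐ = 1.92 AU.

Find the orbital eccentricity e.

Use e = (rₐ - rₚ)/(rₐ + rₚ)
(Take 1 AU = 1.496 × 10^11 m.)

Convert to SI: rₚ = 0.519 AU = 7.76424e+10 m; rₐ = 1.92 AU = 2.87232e+11 m.
e = (rₐ − rₚ) / (rₐ + rₚ).
e = (2.87232e+11 − 7.76424e+10) / (2.87232e+11 + 7.76424e+10) = 2.0959e+11 / 3.64874e+11 ≈ 0.5744.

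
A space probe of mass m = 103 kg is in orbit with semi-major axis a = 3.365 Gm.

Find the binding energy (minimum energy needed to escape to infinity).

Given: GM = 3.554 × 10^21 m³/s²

Convert to SI: a = 3.365 Gm = 3.365e+09 m.
Total orbital energy is E = −GMm/(2a); binding energy is E_bind = −E = GMm/(2a).
E_bind = 3.554e+21 · 103 / (2 · 3.365e+09) J ≈ 5.439e+13 J = 54.39 TJ.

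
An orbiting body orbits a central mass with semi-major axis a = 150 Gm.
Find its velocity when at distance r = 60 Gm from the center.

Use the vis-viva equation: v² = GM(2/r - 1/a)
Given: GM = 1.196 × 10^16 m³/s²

Convert to SI: a = 150 Gm = 1.5e+11 m; r = 60 Gm = 6e+10 m.
Vis-viva: v = √(GM · (2/r − 1/a)).
2/r − 1/a = 2/6e+10 − 1/1.5e+11 = 2.66667e-11 m⁻¹.
v = √(1.196e+16 · 2.66667e-11) m/s ≈ 564.7 m/s = 564.7 m/s.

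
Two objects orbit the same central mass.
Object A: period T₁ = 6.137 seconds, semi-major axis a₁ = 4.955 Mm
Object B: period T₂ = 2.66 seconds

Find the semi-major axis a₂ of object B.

Convert to SI: a₁ = 4.955 Mm = 4.955e+06 m.
Kepler's third law: (T₁/T₂)² = (a₁/a₂)³ ⇒ a₂ = a₁ · (T₂/T₁)^(2/3).
T₂/T₁ = 2.66 / 6.137 = 0.433437.
a₂ = 4.955e+06 · (0.433437)^(2/3) m ≈ 2.838e+06 m = 2.838 Mm.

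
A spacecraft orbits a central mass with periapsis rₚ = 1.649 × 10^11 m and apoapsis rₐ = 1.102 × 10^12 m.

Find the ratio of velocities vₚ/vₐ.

Conservation of angular momentum gives rₚvₚ = rₐvₐ, so vₚ/vₐ = rₐ/rₚ.
vₚ/vₐ = 1.102e+12 / 1.649e+11 ≈ 6.683.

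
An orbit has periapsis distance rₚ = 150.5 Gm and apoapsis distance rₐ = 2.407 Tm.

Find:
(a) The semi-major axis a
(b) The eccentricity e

Convert to SI: rₚ = 150.5 Gm = 1.505e+11 m; rₐ = 2.407 Tm = 2.407e+12 m.
(a) a = (rₚ + rₐ) / 2 = (1.505e+11 + 2.407e+12) / 2 ≈ 1.279e+12 m = 1.279 Tm.
(b) e = (rₐ − rₚ) / (rₐ + rₚ) = (2.407e+12 − 1.505e+11) / (2.407e+12 + 1.505e+11) ≈ 0.8823.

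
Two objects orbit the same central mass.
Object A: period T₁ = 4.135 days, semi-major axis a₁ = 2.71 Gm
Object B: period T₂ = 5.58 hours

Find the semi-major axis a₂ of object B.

Convert to SI: T₁ = 4.135 days = 357264 s; a₁ = 2.71 Gm = 2.71e+09 m; T₂ = 5.58 hours = 20088 s.
Kepler's third law: (T₁/T₂)² = (a₁/a₂)³ ⇒ a₂ = a₁ · (T₂/T₁)^(2/3).
T₂/T₁ = 20088 / 357264 = 0.0562273.
a₂ = 2.71e+09 · (0.0562273)^(2/3) m ≈ 3.977e+08 m = 397.7 Mm.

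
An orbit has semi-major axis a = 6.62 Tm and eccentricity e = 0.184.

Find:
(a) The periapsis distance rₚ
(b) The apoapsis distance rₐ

Convert to SI: a = 6.62 Tm = 6.62e+12 m.
(a) rₚ = a(1 − e) = 6.62e+12 · (1 − 0.184) = 6.62e+12 · 0.816 ≈ 5.402e+12 m = 5.402 Tm.
(b) rₐ = a(1 + e) = 6.62e+12 · (1 + 0.184) = 6.62e+12 · 1.184 ≈ 7.838e+12 m = 7.838 Tm.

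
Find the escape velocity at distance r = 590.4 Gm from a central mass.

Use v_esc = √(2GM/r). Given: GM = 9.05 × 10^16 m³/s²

Convert to SI: r = 590.4 Gm = 5.904e+11 m.
Escape velocity comes from setting total energy to zero: ½v² − GM/r = 0 ⇒ v_esc = √(2GM / r).
v_esc = √(2 · 9.05e+16 / 5.904e+11) m/s ≈ 553.7 m/s = 553.7 m/s.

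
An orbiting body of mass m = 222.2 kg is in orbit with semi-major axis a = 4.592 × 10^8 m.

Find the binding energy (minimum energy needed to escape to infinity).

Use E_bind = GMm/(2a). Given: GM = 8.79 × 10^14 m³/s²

Total orbital energy is E = −GMm/(2a); binding energy is E_bind = −E = GMm/(2a).
E_bind = 8.79e+14 · 222.2 / (2 · 4.592e+08) J ≈ 2.127e+08 J = 212.7 MJ.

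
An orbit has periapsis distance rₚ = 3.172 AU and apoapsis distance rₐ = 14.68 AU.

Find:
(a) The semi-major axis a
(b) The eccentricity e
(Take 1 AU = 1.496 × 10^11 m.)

Convert to SI: rₚ = 3.172 AU = 4.74531e+11 m; rₐ = 14.68 AU = 2.19613e+12 m.
(a) a = (rₚ + rₐ) / 2 = (4.74531e+11 + 2.19613e+12) / 2 ≈ 1.335e+12 m = 8.926 AU.
(b) e = (rₐ − rₚ) / (rₐ + rₚ) = (2.19613e+12 − 4.74531e+11) / (2.19613e+12 + 4.74531e+11) ≈ 0.6446.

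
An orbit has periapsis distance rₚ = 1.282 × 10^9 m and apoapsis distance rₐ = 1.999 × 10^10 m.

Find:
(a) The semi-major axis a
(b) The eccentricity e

(a) a = (rₚ + rₐ) / 2 = (1.282e+09 + 1.999e+10) / 2 ≈ 1.064e+10 m = 1.064 × 10^10 m.
(b) e = (rₐ − rₚ) / (rₐ + rₚ) = (1.999e+10 − 1.282e+09) / (1.999e+10 + 1.282e+09) ≈ 0.8795.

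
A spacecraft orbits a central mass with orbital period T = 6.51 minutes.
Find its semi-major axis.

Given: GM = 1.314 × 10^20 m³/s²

Convert to SI: T = 6.51 minutes = 390.6 s.
Invert Kepler's third law: a = (GM · T² / (4π²))^(1/3).
Substituting T = 390.6 s and GM = 1.314e+20 m³/s²:
a = (1.314e+20 · (390.6)² / (4π²))^(1/3) m
a ≈ 7.978e+07 m = 7.978 × 10^7 m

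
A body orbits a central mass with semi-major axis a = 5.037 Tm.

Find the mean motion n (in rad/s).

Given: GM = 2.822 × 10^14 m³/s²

Convert to SI: a = 5.037 Tm = 5.037e+12 m.
n = √(GM / a³).
n = √(2.822e+14 / (5.037e+12)³) rad/s ≈ 1.486e-12 rad/s.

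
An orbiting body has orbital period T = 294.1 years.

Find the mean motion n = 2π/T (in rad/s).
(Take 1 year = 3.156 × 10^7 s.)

Convert to SI: T = 294.1 years = 9.2818e+09 s.
n = 2π / T.
n = 2π / 9.2818e+09 s ≈ 6.769e-10 rad/s.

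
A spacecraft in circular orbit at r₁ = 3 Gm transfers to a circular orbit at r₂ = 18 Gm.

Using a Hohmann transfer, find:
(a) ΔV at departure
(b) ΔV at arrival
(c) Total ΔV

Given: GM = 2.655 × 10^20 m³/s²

Convert to SI: r₁ = 3 Gm = 3e+09 m; r₂ = 18 Gm = 1.8e+10 m.
Transfer semi-major axis: a_t = (r₁ + r₂)/2 = (3e+09 + 1.8e+10)/2 = 1.05e+10 m.
Circular speeds: v₁ = √(GM/r₁) = 297489 m/s, v₂ = √(GM/r₂) = 121450 m/s.
Transfer speeds (vis-viva v² = GM(2/r − 1/a_t)): v₁ᵗ = 389505 m/s, v₂ᵗ = 64917.5 m/s.
(a) ΔV₁ = |v₁ᵗ − v₁| ≈ 9.202e+04 m/s = 92.02 km/s.
(b) ΔV₂ = |v₂ − v₂ᵗ| ≈ 5.653e+04 m/s = 56.53 km/s.
(c) ΔV_total = ΔV₁ + ΔV₂ ≈ 1.485e+05 m/s = 148.5 km/s.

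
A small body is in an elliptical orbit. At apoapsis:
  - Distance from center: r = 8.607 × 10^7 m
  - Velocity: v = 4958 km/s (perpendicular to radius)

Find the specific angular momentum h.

Convert to SI: v = 4958 km/s = 4.958e+06 m/s.
With v perpendicular to r, h = r · v.
h = 8.607e+07 · 4.958e+06 m²/s ≈ 4.267e+14 m²/s.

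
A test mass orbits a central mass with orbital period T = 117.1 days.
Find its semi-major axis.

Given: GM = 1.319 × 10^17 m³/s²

Convert to SI: T = 117.1 days = 1.01174e+07 s.
Invert Kepler's third law: a = (GM · T² / (4π²))^(1/3).
Substituting T = 1.01174e+07 s and GM = 1.319e+17 m³/s²:
a = (1.319e+17 · (1.01174e+07)² / (4π²))^(1/3) m
a ≈ 6.993e+09 m = 6.993 × 10^9 m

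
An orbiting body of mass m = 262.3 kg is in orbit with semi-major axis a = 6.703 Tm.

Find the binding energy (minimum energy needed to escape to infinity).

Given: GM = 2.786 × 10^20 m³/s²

Convert to SI: a = 6.703 Tm = 6.703e+12 m.
Total orbital energy is E = −GMm/(2a); binding energy is E_bind = −E = GMm/(2a).
E_bind = 2.786e+20 · 262.3 / (2 · 6.703e+12) J ≈ 5.451e+09 J = 5.451 GJ.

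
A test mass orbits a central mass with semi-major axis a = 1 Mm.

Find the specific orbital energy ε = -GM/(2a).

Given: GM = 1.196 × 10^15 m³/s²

Convert to SI: a = 1 Mm = 1e+06 m.
ε = −GM / (2a).
ε = −1.196e+15 / (2 · 1e+06) J/kg ≈ -5.98e+08 J/kg = -598 MJ/kg.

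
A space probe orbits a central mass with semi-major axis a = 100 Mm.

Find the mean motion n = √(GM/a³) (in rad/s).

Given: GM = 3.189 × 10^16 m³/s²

Convert to SI: a = 100 Mm = 1e+08 m.
n = √(GM / a³).
n = √(3.189e+16 / (1e+08)³) rad/s ≈ 0.0001786 rad/s.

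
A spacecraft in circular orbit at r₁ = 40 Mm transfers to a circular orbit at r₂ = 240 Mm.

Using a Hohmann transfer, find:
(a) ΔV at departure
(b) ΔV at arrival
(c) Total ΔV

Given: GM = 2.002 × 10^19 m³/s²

Convert to SI: r₁ = 40 Mm = 4e+07 m; r₂ = 240 Mm = 2.4e+08 m.
Transfer semi-major axis: a_t = (r₁ + r₂)/2 = (4e+07 + 2.4e+08)/2 = 1.4e+08 m.
Circular speeds: v₁ = √(GM/r₁) = 707460 m/s, v₂ = √(GM/r₂) = 288819 m/s.
Transfer speeds (vis-viva v² = GM(2/r − 1/a_t)): v₁ᵗ = 926283 m/s, v₂ᵗ = 154380 m/s.
(a) ΔV₁ = |v₁ᵗ − v₁| ≈ 2.188e+05 m/s = 218.8 km/s.
(b) ΔV₂ = |v₂ − v₂ᵗ| ≈ 1.344e+05 m/s = 134.4 km/s.
(c) ΔV_total = ΔV₁ + ΔV₂ ≈ 3.533e+05 m/s = 353.3 km/s.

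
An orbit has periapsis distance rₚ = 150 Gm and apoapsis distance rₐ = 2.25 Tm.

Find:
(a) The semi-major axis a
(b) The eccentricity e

Convert to SI: rₚ = 150 Gm = 1.5e+11 m; rₐ = 2.25 Tm = 2.25e+12 m.
(a) a = (rₚ + rₐ) / 2 = (1.5e+11 + 2.25e+12) / 2 ≈ 1.2e+12 m = 1.2 Tm.
(b) e = (rₐ − rₚ) / (rₐ + rₚ) = (2.25e+12 − 1.5e+11) / (2.25e+12 + 1.5e+11) ≈ 0.875.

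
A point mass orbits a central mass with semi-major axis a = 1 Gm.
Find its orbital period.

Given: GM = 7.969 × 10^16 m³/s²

Convert to SI: a = 1 Gm = 1e+09 m.
Kepler's third law: T = 2π √(a³ / GM).
Substituting a = 1e+09 m and GM = 7.969e+16 m³/s²:
T = 2π √((1e+09)³ / 7.969e+16) s
T ≈ 7.038e+05 s = 8.146 days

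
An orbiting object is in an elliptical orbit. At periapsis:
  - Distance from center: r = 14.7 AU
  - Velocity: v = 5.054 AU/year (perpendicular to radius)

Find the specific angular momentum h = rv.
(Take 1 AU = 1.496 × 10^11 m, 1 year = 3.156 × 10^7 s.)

Convert to SI: r = 14.7 AU = 2.19912e+12 m; v = 5.054 AU/year = 23956.9 m/s.
With v perpendicular to r, h = r · v.
h = 2.19912e+12 · 23956.9 m²/s ≈ 5.268e+16 m²/s.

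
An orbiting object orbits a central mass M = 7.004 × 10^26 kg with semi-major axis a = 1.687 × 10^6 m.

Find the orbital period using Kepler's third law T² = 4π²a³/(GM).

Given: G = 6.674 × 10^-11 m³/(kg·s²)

GM = G · M = 6.674e-11 · 7.004e+26 = 4.67447e+16 m³/s².
Kepler's third law: T = 2π √(a³ / GM).
Substituting a = 1.687e+06 m and GM = 4.67447e+16 m³/s²:
T = 2π √((1.687e+06)³ / 4.67447e+16) s
T ≈ 63.68 s = 1.061 minutes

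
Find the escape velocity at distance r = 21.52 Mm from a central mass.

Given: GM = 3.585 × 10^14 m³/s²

Convert to SI: r = 21.52 Mm = 2.152e+07 m.
Escape velocity comes from setting total energy to zero: ½v² − GM/r = 0 ⇒ v_esc = √(2GM / r).
v_esc = √(2 · 3.585e+14 / 2.152e+07) m/s ≈ 5772 m/s = 5.772 km/s.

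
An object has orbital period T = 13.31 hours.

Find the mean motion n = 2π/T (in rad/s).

Convert to SI: T = 13.31 hours = 47916 s.
n = 2π / T.
n = 2π / 47916 s ≈ 0.0001311 rad/s.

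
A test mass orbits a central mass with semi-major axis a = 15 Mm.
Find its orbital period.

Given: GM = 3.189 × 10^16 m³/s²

Convert to SI: a = 15 Mm = 1.5e+07 m.
Kepler's third law: T = 2π √(a³ / GM).
Substituting a = 1.5e+07 m and GM = 3.189e+16 m³/s²:
T = 2π √((1.5e+07)³ / 3.189e+16) s
T ≈ 2044 s = 34.07 minutes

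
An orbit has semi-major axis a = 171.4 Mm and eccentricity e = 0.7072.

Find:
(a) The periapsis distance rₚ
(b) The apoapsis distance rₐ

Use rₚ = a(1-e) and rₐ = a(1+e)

Convert to SI: a = 171.4 Mm = 1.714e+08 m.
(a) rₚ = a(1 − e) = 1.714e+08 · (1 − 0.7072) = 1.714e+08 · 0.2928 ≈ 5.019e+07 m = 50.19 Mm.
(b) rₐ = a(1 + e) = 1.714e+08 · (1 + 0.7072) = 1.714e+08 · 1.7072 ≈ 2.926e+08 m = 292.6 Mm.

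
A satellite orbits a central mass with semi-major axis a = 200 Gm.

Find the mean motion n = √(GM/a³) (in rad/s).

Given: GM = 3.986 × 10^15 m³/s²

Convert to SI: a = 200 Gm = 2e+11 m.
n = √(GM / a³).
n = √(3.986e+15 / (2e+11)³) rad/s ≈ 7.059e-10 rad/s.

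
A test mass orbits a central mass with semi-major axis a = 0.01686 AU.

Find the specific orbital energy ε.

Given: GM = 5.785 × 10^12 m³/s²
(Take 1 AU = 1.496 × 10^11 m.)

Convert to SI: a = 0.01686 AU = 2.52226e+09 m.
ε = −GM / (2a).
ε = −5.785e+12 / (2 · 2.52226e+09) J/kg ≈ -1147 J/kg = -1.147 kJ/kg.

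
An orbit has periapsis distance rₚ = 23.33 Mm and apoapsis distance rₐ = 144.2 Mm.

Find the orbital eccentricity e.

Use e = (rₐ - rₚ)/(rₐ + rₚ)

Convert to SI: rₚ = 23.33 Mm = 2.333e+07 m; rₐ = 144.2 Mm = 1.442e+08 m.
e = (rₐ − rₚ) / (rₐ + rₚ).
e = (1.442e+08 − 2.333e+07) / (1.442e+08 + 2.333e+07) = 1.2087e+08 / 1.6753e+08 ≈ 0.7215.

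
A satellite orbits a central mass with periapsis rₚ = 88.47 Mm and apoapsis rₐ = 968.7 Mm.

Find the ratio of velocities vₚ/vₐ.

Convert to SI: rₚ = 88.47 Mm = 8.847e+07 m; rₐ = 968.7 Mm = 9.687e+08 m.
Conservation of angular momentum gives rₚvₚ = rₐvₐ, so vₚ/vₐ = rₐ/rₚ.
vₚ/vₐ = 9.687e+08 / 8.847e+07 ≈ 10.95.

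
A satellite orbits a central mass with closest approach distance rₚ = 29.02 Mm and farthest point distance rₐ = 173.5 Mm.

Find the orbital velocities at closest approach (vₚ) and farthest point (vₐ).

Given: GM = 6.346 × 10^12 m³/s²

Convert to SI: rₚ = 29.02 Mm = 2.902e+07 m; rₐ = 173.5 Mm = 1.735e+08 m.
Use the vis-viva equation v² = GM(2/r − 1/a) with a = (rₚ + rₐ)/2 = (2.902e+07 + 1.735e+08)/2 = 1.0126e+08 m.
vₚ = √(GM · (2/rₚ − 1/a)) = √(6.346e+12 · (2/2.902e+07 − 1/1.0126e+08)) m/s ≈ 612.1 m/s = 612.1 m/s.
vₐ = √(GM · (2/rₐ − 1/a)) = √(6.346e+12 · (2/1.735e+08 − 1/1.0126e+08)) m/s ≈ 102.4 m/s = 102.4 m/s.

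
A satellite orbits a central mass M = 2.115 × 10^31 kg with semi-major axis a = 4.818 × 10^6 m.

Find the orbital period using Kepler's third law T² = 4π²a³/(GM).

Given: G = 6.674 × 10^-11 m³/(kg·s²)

GM = G · M = 6.674e-11 · 2.115e+31 = 1.41155e+21 m³/s².
Kepler's third law: T = 2π √(a³ / GM).
Substituting a = 4.818e+06 m and GM = 1.41155e+21 m³/s²:
T = 2π √((4.818e+06)³ / 1.41155e+21) s
T ≈ 1.769 s = 1.769 seconds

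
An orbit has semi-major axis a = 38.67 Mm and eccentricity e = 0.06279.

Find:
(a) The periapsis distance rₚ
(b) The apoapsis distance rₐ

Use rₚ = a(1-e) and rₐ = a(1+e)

Convert to SI: a = 38.67 Mm = 3.867e+07 m.
(a) rₚ = a(1 − e) = 3.867e+07 · (1 − 0.06279) = 3.867e+07 · 0.93721 ≈ 3.624e+07 m = 36.24 Mm.
(b) rₐ = a(1 + e) = 3.867e+07 · (1 + 0.06279) = 3.867e+07 · 1.06279 ≈ 4.11e+07 m = 41.1 Mm.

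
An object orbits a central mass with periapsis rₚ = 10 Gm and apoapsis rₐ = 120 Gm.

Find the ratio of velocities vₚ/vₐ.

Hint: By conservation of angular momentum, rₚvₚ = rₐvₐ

Convert to SI: rₚ = 10 Gm = 1e+10 m; rₐ = 120 Gm = 1.2e+11 m.
Conservation of angular momentum gives rₚvₚ = rₐvₐ, so vₚ/vₐ = rₐ/rₚ.
vₚ/vₐ = 1.2e+11 / 1e+10 ≈ 12.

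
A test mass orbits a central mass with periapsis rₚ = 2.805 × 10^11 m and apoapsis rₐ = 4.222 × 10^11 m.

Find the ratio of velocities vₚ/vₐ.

Conservation of angular momentum gives rₚvₚ = rₐvₐ, so vₚ/vₐ = rₐ/rₚ.
vₚ/vₐ = 4.222e+11 / 2.805e+11 ≈ 1.505.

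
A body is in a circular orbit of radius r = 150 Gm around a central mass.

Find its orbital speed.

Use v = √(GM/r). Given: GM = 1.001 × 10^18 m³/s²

Convert to SI: r = 150 Gm = 1.5e+11 m.
For a circular orbit, gravity supplies the centripetal force, so v = √(GM / r).
v = √(1.001e+18 / 1.5e+11) m/s ≈ 2583 m/s = 2.583 km/s.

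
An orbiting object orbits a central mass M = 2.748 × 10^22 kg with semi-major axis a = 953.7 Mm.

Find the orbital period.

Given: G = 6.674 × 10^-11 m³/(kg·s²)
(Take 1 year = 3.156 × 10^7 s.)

Convert to SI: a = 953.7 Mm = 9.537e+08 m.
GM = G · M = 6.674e-11 · 2.748e+22 = 1.83402e+12 m³/s².
Kepler's third law: T = 2π √(a³ / GM).
Substituting a = 9.537e+08 m and GM = 1.83402e+12 m³/s²:
T = 2π √((9.537e+08)³ / 1.83402e+12) s
T ≈ 1.366e+08 s = 4.33 years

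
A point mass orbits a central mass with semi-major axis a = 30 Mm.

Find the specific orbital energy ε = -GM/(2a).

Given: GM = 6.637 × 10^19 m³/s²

Convert to SI: a = 30 Mm = 3e+07 m.
ε = −GM / (2a).
ε = −6.637e+19 / (2 · 3e+07) J/kg ≈ -1.106e+12 J/kg = -1106 GJ/kg.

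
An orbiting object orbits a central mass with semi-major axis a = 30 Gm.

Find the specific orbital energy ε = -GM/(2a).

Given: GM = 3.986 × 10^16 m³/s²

Convert to SI: a = 30 Gm = 3e+10 m.
ε = −GM / (2a).
ε = −3.986e+16 / (2 · 3e+10) J/kg ≈ -6.643e+05 J/kg = -664.3 kJ/kg.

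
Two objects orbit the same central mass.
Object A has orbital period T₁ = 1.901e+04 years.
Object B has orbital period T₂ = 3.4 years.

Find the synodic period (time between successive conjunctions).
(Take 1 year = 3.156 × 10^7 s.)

Convert to SI: T₁ = 1.901e+04 years = 5.99956e+11 s; T₂ = 3.4 years = 1.07304e+08 s.
T_syn = |T₁ · T₂ / (T₁ − T₂)|.
T_syn = |5.99956e+11 · 1.07304e+08 / (5.99956e+11 − 1.07304e+08)| s ≈ 1.073e+08 s = 3.401 years.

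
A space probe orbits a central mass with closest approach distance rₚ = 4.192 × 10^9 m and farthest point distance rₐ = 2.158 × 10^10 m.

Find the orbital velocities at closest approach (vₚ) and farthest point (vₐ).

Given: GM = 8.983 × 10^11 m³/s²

Use the vis-viva equation v² = GM(2/r − 1/a) with a = (rₚ + rₐ)/2 = (4.192e+09 + 2.158e+10)/2 = 1.2886e+10 m.
vₚ = √(GM · (2/rₚ − 1/a)) = √(8.983e+11 · (2/4.192e+09 − 1/1.2886e+10)) m/s ≈ 18.94 m/s = 18.94 m/s.
vₐ = √(GM · (2/rₐ − 1/a)) = √(8.983e+11 · (2/2.158e+10 − 1/1.2886e+10)) m/s ≈ 3.68 m/s = 3.68 m/s.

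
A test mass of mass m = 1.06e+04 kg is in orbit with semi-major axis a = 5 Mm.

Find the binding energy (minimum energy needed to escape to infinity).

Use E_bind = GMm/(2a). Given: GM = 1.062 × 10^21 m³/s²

Convert to SI: a = 5 Mm = 5e+06 m.
Total orbital energy is E = −GMm/(2a); binding energy is E_bind = −E = GMm/(2a).
E_bind = 1.062e+21 · 1.06e+04 / (2 · 5e+06) J ≈ 1.126e+18 J = 1.126 EJ.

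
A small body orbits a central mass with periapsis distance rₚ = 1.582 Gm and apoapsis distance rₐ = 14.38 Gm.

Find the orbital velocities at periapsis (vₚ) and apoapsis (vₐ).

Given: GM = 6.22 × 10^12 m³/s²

Convert to SI: rₚ = 1.582 Gm = 1.582e+09 m; rₐ = 14.38 Gm = 1.438e+10 m.
Use the vis-viva equation v² = GM(2/r − 1/a) with a = (rₚ + rₐ)/2 = (1.582e+09 + 1.438e+10)/2 = 7.981e+09 m.
vₚ = √(GM · (2/rₚ − 1/a)) = √(6.22e+12 · (2/1.582e+09 − 1/7.981e+09)) m/s ≈ 84.17 m/s = 84.17 m/s.
vₐ = √(GM · (2/rₐ − 1/a)) = √(6.22e+12 · (2/1.438e+10 − 1/7.981e+09)) m/s ≈ 9.26 m/s = 9.26 m/s.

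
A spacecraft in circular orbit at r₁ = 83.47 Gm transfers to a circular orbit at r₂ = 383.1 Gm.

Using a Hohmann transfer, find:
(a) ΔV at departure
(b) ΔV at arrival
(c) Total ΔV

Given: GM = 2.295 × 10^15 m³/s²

Convert to SI: r₁ = 83.47 Gm = 8.347e+10 m; r₂ = 383.1 Gm = 3.831e+11 m.
Transfer semi-major axis: a_t = (r₁ + r₂)/2 = (8.347e+10 + 3.831e+11)/2 = 2.33285e+11 m.
Circular speeds: v₁ = √(GM/r₁) = 165.816 m/s, v₂ = √(GM/r₂) = 77.399 m/s.
Transfer speeds (vis-viva v² = GM(2/r − 1/a_t)): v₁ᵗ = 212.49 m/s, v₂ᵗ = 46.2974 m/s.
(a) ΔV₁ = |v₁ᵗ − v₁| ≈ 46.67 m/s = 46.67 m/s.
(b) ΔV₂ = |v₂ − v₂ᵗ| ≈ 31.1 m/s = 31.1 m/s.
(c) ΔV_total = ΔV₁ + ΔV₂ ≈ 77.78 m/s = 77.78 m/s.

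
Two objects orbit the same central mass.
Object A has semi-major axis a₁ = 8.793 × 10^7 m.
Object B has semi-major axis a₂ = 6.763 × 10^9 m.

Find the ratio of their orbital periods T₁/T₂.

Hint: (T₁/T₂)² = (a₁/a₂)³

From Kepler's third law, (T₁/T₂)² = (a₁/a₂)³, so T₁/T₂ = (a₁/a₂)^(3/2).
a₁/a₂ = 8.793e+07 / 6.763e+09 = 0.0130016.
T₁/T₂ = (0.0130016)^(3/2) ≈ 0.001483.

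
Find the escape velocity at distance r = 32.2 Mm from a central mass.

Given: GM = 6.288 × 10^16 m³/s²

Convert to SI: r = 32.2 Mm = 3.22e+07 m.
Escape velocity comes from setting total energy to zero: ½v² − GM/r = 0 ⇒ v_esc = √(2GM / r).
v_esc = √(2 · 6.288e+16 / 3.22e+07) m/s ≈ 6.249e+04 m/s = 62.49 km/s.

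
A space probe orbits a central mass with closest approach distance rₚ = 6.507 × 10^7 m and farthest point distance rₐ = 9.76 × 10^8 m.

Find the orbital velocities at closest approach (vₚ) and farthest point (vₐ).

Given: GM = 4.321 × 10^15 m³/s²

Use the vis-viva equation v² = GM(2/r − 1/a) with a = (rₚ + rₐ)/2 = (6.507e+07 + 9.76e+08)/2 = 5.20535e+08 m.
vₚ = √(GM · (2/rₚ − 1/a)) = √(4.321e+15 · (2/6.507e+07 − 1/5.20535e+08)) m/s ≈ 1.116e+04 m/s = 11.16 km/s.
vₐ = √(GM · (2/rₐ − 1/a)) = √(4.321e+15 · (2/9.76e+08 − 1/5.20535e+08)) m/s ≈ 743.9 m/s = 743.9 m/s.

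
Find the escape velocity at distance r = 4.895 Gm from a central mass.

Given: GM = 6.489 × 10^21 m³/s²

Convert to SI: r = 4.895 Gm = 4.895e+09 m.
Escape velocity comes from setting total energy to zero: ½v² − GM/r = 0 ⇒ v_esc = √(2GM / r).
v_esc = √(2 · 6.489e+21 / 4.895e+09) m/s ≈ 1.628e+06 m/s = 1628 km/s.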